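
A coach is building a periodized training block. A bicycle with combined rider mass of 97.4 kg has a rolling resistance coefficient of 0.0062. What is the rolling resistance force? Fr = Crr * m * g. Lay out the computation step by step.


Fr = 0.0062 * 97.4 * 9.81
= 0.60388 * 9.81
= 5.924 N

5.924 N


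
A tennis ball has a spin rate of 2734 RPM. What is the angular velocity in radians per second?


Convert RPM to rad/s: multiply by 2*pi and divide by 60
omega = 2734 * 2 * pi / 60
= 286.304 rad/s

286.304 rad/s


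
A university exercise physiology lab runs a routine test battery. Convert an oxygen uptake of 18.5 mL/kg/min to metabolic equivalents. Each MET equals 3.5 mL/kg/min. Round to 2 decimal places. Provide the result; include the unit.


One MET = 3.5 mL/kg/min
Number of METs = 18.5 / 3.5
= 5.29 METs

5.29 METs


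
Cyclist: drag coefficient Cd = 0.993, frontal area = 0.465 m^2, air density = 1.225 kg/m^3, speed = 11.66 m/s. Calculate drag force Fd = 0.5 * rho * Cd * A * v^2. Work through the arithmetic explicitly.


v^2 = 11.66^2 = 135.9556
Fd = 0.5 * 1.225 * 0.993 * 0.465 * 135.9556
= 38.451 N

38.451 N


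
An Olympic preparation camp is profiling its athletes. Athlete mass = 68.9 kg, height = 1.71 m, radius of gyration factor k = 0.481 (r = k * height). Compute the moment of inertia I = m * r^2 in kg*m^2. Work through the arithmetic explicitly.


r = k * height = 0.481 * 1.71 = 0.82251 m
r^2 = 0.82251^2 = 0.676523
I = 68.9 * 0.676523 = 46.612 kg*m^2

46.612 kg*m^2


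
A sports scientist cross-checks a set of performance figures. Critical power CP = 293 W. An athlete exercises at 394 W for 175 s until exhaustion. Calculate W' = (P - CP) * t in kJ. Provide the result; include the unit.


P - CP = 394 - 293 = 101 W
W' = 101 * 175 = 17675 J
= 17675 / 1000 = 17.675 kJ

17.675 kJ


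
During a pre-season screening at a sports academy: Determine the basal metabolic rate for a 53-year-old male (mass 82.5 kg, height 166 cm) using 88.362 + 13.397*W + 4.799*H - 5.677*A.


BMR = 88.362 + 13.397*82.5 + 4.799*166 - 5.677*53
= 1689.37 kcal/day

1689.37 kcal/day


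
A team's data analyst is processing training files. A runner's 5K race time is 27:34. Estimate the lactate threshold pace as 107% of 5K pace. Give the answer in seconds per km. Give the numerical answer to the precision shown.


Total race time = 27*60 + 34 = 1654 seconds
5K pace = 1654 / 5 = 330.8 sec/km
LT pace = 330.8 * 1.07 = 353.96 sec/km

353.96 s/km


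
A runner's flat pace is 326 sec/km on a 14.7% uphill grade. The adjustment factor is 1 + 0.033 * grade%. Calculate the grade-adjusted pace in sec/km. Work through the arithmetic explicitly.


Factor = 1 + 0.033 * 14.7 = 1.4851
Adjusted pace = 326 * 1.4851
= 484.14 sec/km

484.14 s/km


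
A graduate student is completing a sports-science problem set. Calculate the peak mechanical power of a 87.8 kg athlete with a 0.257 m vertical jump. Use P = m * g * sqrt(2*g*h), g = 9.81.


First, sqrt(2gh) = sqrt(2 * 9.81 * 0.257)
= sqrt(5.04234) = 2.245516 m/s
Power = 87.8 * 9.81 * 2.245516 = 1934.1 W

1934.1 W


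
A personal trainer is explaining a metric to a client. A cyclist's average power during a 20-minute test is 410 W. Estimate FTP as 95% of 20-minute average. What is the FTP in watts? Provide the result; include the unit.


FTP = 20-min power * 0.95
= 410 * 0.95
= 389.5 W

389.5 W


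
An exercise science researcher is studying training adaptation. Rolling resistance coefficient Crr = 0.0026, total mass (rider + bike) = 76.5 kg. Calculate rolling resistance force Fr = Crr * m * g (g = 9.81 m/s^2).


Fr = Crr * m * g
= 0.0026 * 76.5 * 9.81
= 1.951 N

1.951 N


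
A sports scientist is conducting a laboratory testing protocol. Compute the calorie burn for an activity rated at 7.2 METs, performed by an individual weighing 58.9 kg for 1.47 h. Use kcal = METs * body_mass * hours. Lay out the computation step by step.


Product of METs and mass = 7.2 * 58.9 = 424.08
Total kcal = 424.08 * 1.47 = 623.4 kcal

623.4 kcal


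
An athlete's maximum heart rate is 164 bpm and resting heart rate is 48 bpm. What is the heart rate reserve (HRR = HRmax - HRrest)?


HRR = HRmax - HRrest
= 164 - 48
= 116 bpm

116 bpm


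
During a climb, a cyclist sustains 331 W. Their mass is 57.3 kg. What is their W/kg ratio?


Power-to-weight = 331 W / 57.3 kg
= 5.777 W/kg

5.777 W/kg


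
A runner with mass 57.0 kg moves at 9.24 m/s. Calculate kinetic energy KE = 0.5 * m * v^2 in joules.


v^2 = 9.24^2 = 85.3776
KE = 0.5 * 57.0 * 85.3776
= 2433.26 J

2433.26 J


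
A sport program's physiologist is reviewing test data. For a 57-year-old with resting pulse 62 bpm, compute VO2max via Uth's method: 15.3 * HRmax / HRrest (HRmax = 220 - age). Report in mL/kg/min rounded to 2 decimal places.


Step 1: HRmax = 220 - 57 = 163 bpm
Step 2: Ratio = 163 / 62 = 2.629
Step 3: VO2max = 15.3 * 2.629 = 40.22 mL/kg/min

40.22 mL/kg/min


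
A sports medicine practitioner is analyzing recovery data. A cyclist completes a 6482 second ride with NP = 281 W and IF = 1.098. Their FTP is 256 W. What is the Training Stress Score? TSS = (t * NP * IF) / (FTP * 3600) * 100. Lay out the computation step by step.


t * NP * IF = 6482 * 281 * 1.098 = 1999943.316
FTP * 3600 = 921600
TSS = (1999943.316 / 921600) * 100 = 217.01

217.01 TSS


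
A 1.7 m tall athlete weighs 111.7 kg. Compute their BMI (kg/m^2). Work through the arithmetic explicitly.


height^2 = 2.89 m^2
BMI = 111.7 / 2.89 = 38.65 kg/m^2

38.65 kg/m^2


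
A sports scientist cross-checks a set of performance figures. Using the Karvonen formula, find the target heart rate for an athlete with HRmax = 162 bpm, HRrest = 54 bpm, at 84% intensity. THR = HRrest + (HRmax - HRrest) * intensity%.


HRR = 162 - 54 = 108
THR = 54 + 108 * 0.84
= 54 + 90.72
= 144.72 bpm

144.72 bpm


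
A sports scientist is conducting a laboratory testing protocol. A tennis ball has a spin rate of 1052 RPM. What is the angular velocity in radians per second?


Convert RPM to rad/s: multiply by 2*pi and divide by 60
omega = 1052 * 2 * pi / 60
= 110.165 rad/s

110.165 rad/s


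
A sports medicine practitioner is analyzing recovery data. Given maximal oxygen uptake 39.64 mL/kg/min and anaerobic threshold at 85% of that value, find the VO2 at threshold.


Percentage as decimal = 0.85
VO2 at AT = 39.64 * 0.85 = 33.69 mL/kg/min

33.69 mL/kg/min


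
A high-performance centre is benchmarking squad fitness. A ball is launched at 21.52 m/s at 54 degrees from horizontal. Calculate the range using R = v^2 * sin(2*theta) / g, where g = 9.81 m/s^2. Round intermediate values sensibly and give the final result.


sin(2 * 54) = sin(108) = 0.951057
v^2 = 21.52^2 = 463.1104
R = 463.1104 * 0.951057 / 9.81
= 44.897 m

44.897 m


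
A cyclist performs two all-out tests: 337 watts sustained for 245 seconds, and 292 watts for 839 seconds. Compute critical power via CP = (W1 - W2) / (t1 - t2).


W1 = P1 * t1 = 337 * 245 = 82565 J
W2 = P2 * t2 = 292 * 839 = 244988 J
CP = (82565 - 244988) / (245 - 839)
= 273.44 W

273.44 W


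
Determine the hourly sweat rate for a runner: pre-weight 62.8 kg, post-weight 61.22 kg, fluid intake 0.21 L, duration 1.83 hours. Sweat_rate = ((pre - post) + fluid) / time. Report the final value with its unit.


Mass lost = 62.8 - 61.22 = 1.58 kg
Add fluid consumed: 1.58 + 0.21 = 1.79 L total sweat
Sweat rate = 1.79 / 1.83 = 0.978 L/h

0.978 L/h


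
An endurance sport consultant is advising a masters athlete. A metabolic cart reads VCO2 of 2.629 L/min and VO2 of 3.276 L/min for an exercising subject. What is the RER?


RER = VCO2 / VO2 = 2.629 / 3.276 = 0.8025

0.8025


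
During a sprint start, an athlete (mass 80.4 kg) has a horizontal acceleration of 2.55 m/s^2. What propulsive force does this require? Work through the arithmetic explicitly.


Propulsive force = mass * acceleration
= 80.4 kg * 2.55 m/s^2
= 205.02 N

205.02 N


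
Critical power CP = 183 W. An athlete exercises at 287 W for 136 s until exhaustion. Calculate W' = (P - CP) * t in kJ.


P - CP = 287 - 183 = 104 W
W' = 104 * 136 = 14144 J
= 14144 / 1000 = 14.144 kJ

14.144 kJ


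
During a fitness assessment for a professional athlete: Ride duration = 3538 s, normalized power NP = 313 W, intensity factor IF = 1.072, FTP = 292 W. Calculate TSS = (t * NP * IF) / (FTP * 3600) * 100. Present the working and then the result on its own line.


Numerator = 3538 * 313 * 1.072 = 1187126.368
Denominator = 292 * 3600 = 1051200
TSS = 1187126.368 / 1051200 * 100
= 112.93

112.93 TSS


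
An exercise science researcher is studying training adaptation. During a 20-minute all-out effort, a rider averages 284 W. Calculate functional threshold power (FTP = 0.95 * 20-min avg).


FTP = 0.95 * 284
= 269.8 W

269.8 W


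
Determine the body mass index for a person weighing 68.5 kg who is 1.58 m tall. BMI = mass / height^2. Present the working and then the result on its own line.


BMI = mass / height^2
= 68.5 / 1.58^2
= 68.5 / 2.4964
= 27.44 kg/m^2

27.44 kg/m^2


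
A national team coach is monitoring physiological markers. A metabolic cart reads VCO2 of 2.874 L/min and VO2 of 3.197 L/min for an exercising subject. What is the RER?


RER = VCO2 / VO2 = 2.874 / 3.197 = 0.899

0.899


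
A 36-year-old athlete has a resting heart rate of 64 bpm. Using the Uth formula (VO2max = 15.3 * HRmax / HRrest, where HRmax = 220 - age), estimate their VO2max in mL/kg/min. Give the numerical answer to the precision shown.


HRmax = 220 - 36 = 184 bpm
Ratio = HRmax / HRrest = 184 / 64 = 2.875
VO2max = 15.3 * 2.875 = 43.99 mL/kg/min

43.99 mL/kg/min


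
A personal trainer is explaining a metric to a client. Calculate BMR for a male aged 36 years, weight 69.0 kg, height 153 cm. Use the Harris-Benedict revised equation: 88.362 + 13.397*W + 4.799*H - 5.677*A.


Substituting values:
W term = 13.397 * 69.0 = 924.393
H term = 4.799 * 153 = 734.247
A term = 5.677 * 36 = 204.372
BMR = 1542.63 kcal/day

1542.63 kcal/day


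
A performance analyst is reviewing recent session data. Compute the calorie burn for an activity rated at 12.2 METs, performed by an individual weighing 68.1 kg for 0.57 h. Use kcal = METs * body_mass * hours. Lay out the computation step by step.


Product of METs and mass = 12.2 * 68.1 = 830.82
Total kcal = 830.82 * 0.57 = 473.57 kcal

473.57 kcal


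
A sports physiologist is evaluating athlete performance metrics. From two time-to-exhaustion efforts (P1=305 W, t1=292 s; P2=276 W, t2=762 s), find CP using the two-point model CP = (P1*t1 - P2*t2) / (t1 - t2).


Work in trial 1 = 89060 J
Work in trial 2 = 210312 J
Delta work = -121252 J
Delta time = -470 s
CP = -121252 / -470 = 257.98 W

257.98 W


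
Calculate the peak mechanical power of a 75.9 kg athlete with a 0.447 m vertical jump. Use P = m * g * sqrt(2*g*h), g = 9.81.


First, sqrt(2gh) = sqrt(2 * 9.81 * 0.447)
= sqrt(8.77014) = 2.961442 m/s
Power = 75.9 * 9.81 * 2.961442 = 2205.03 W

2205.03 W


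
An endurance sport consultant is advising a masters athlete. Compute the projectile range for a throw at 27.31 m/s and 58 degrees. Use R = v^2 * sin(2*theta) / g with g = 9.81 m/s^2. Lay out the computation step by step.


Two times the angle = 116 degrees
sin(116) = 0.898794
R = 745.8361 * 0.898794 / 9.81 = 68.334 m

68.334 m


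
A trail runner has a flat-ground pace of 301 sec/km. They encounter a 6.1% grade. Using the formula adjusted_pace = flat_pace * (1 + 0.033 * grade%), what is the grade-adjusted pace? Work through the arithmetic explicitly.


Grade factor = 1 + 0.033 * 6.1 = 1.2013
Adjusted = 301 * 1.2013 = 361.59 sec/km

361.59 s/km


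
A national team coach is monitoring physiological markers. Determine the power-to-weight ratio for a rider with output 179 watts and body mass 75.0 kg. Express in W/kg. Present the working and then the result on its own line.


P/W = 179 / 75.0 = 2.387 W/kg

2.387 W/kg


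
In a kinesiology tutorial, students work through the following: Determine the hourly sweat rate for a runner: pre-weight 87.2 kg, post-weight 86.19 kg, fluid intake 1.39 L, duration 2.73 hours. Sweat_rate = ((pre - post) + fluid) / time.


Mass lost = 87.2 - 86.19 = 1.01 kg
Add fluid consumed: 1.01 + 1.39 = 2.4 L total sweat
Sweat rate = 2.4 / 2.73 = 0.879 L/h

0.879 L/h


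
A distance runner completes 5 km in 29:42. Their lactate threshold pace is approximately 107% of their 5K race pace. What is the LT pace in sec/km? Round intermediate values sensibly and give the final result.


Convert to seconds: 29 min 42 s = 1782 s
Pace per km = 1782 / 5 = 356.4 s/km
LT pace = 356.4 * 1.07 = 381.35 s/km

381.35 s/km


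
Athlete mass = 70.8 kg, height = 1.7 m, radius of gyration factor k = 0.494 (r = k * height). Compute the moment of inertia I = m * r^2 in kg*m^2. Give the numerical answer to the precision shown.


r = k * height = 0.494 * 1.7 = 0.8398 m
r^2 = 0.8398^2 = 0.705264
I = 70.8 * 0.705264 = 49.933 kg*m^2

49.933 kg*m^2


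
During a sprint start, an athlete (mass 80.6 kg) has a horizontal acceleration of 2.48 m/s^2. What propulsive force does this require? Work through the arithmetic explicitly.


Propulsive force = mass * acceleration
= 80.6 kg * 2.48 m/s^2
= 199.89 N

199.89 N


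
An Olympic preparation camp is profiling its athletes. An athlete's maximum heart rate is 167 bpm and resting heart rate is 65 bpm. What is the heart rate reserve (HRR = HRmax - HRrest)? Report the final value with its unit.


HRR = HRmax - HRrest
= 167 - 65
= 102 bpm

102 bpm


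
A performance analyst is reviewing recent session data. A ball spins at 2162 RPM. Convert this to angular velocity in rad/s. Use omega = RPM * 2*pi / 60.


omega = 2162 * 2 * pi / 60
= 2162 * 6.28318531 / 60
= 13584.247 / 60
= 226.404 rad/s

226.404 rad/s


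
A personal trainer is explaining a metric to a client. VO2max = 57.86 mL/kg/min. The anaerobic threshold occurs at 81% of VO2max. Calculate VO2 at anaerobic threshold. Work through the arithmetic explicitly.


AT fraction = 81 / 100 = 0.81
AT VO2 = 57.86 * 0.81
= 46.87 mL/kg/min

46.87 mL/kg/min


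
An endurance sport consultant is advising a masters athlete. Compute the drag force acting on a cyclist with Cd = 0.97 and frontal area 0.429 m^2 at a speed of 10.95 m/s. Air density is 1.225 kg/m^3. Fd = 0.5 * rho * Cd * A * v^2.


Step 1: v^2 = 119.9025
Step 2: Fd = 0.5 * 1.225 * 0.97 * 0.429 * 119.9025
= 30.561 N

30.561 N


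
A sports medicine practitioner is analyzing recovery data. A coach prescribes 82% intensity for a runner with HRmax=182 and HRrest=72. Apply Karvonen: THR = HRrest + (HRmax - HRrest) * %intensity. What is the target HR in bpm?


Heart rate reserve = 182 - 72 = 110
Intensity fraction = 82 / 100 = 0.82
THR = 72 + 110 * 0.82 = 162.2 bpm

162.2 bpm


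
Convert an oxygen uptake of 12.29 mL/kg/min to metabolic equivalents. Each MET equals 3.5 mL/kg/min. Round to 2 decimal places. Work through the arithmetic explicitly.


One MET = 3.5 mL/kg/min
Number of METs = 12.29 / 3.5
= 3.51 METs

3.51 METs


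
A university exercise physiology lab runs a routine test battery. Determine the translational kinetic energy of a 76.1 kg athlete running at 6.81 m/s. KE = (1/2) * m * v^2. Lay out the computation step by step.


KE = 0.5 * m * v^2
= 0.5 * 76.1 * 6.81^2
= 0.5 * 76.1 * 46.3761
= 1764.61 J

1764.61 J


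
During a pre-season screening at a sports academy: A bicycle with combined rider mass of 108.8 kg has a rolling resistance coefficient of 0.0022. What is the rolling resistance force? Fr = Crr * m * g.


Fr = 0.0022 * 108.8 * 9.81
= 0.23936 * 9.81
= 2.348 N

2.348 N


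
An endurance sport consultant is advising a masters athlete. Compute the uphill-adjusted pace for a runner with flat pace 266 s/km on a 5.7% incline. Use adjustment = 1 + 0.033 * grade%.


Adjustment factor = 1 + 0.033 * 5.7 = 1.1881
Grade-adjusted pace = 266 * 1.1881 = 316.03 s/km

316.03 s/km


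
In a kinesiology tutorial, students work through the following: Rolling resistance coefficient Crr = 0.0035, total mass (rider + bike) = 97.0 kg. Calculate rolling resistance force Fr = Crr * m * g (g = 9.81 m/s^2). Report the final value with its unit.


Fr = Crr * m * g
= 0.0035 * 97.0 * 9.81
= 3.33 N

3.33 N


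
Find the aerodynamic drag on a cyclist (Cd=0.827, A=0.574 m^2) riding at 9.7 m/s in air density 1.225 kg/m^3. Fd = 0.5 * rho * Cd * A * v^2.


Fd = 0.5 * 1.225 * 0.827 * 0.574 * 9.7^2
= 0.5 * 1.225 * 0.827 * 0.574 * 94.09
= 27.357 N

27.357 N


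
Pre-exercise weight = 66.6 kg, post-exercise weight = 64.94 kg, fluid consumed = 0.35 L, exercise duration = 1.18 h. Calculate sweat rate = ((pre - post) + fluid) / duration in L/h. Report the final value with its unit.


Weight loss = 66.6 - 64.94 = 1.66 kg (approx L)
Total sweat = 1.66 + 0.35 = 2.01 L
Sweat rate = 2.01 / 1.18 = 1.703 L/h

1.703 L/h


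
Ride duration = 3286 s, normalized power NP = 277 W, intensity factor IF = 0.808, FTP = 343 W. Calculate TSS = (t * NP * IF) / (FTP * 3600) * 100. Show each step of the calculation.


Numerator = 3286 * 277 * 0.808 = 735459.376
Denominator = 343 * 3600 = 1234800
TSS = 735459.376 / 1234800 * 100
= 59.56

59.56 TSS


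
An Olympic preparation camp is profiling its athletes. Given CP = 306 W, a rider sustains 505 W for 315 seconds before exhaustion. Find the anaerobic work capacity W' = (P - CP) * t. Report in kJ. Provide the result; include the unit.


Excess power = 505 - 306 = 199 W
Work above CP = 199 * 315 = 62685 J
W' = 62.685 kJ

62.685 kJ


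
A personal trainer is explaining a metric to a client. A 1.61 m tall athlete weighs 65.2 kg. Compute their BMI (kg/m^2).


height^2 = 2.5921 m^2
BMI = 65.2 / 2.5921 = 25.15 kg/m^2

25.15 kg/m^2


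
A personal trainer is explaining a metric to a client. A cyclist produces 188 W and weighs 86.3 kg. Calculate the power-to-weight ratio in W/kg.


P/W = power / mass
= 188 / 86.3
= 2.178 W/kg

2.178 W/kg


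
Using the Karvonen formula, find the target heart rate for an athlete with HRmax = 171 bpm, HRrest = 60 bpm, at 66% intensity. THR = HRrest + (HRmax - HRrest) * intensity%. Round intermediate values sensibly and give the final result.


HRR = 171 - 60 = 111
THR = 60 + 111 * 0.66
= 60 + 73.26
= 133.26 bpm

133.26 bpm


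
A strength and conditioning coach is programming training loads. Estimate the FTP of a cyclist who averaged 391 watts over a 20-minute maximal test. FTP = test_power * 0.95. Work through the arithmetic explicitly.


FTP = 391 * 0.95 = 371.45 W

371.45 W


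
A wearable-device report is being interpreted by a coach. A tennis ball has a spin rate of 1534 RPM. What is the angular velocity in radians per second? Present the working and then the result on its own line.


Convert RPM to rad/s: multiply by 2*pi and divide by 60
omega = 1534 * 2 * pi / 60
= 160.64 rad/s

160.64 rad/s


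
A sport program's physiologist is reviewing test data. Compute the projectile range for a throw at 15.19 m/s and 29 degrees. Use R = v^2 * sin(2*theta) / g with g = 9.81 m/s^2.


Two times the angle = 58 degrees
sin(58) = 0.848048
R = 230.7361 * 0.848048 / 9.81 = 19.947 m

19.947 m


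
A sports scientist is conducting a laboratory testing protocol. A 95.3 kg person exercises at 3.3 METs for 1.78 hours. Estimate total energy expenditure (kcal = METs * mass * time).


Energy = METs * mass(kg) * time(h)
= 3.3 * 95.3 * 1.78
= 559.79 kcal

559.79 kcal


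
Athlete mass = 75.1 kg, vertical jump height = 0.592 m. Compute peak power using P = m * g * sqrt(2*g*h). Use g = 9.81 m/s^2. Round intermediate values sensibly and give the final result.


sqrt(2 * 9.81 * 0.592) = sqrt(11.61504) = 3.408085 m/s
P = 75.1 * 9.81 * 3.408085
= 2510.84 W

2510.84 W


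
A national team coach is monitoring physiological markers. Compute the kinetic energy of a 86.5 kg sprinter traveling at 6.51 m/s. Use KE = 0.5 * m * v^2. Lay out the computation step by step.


Velocity squared = 42.3801
KE = 0.5 * 86.5 * 42.3801 = 1832.94 J

1832.94 J


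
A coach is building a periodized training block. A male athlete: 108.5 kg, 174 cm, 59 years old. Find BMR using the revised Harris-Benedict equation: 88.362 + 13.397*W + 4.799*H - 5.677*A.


Intercept = 88.362
Weight contribution = 13.397 * 108.5 = 1453.5745
Height contribution = 4.799 * 174 = 835.026
Age contribution = 5.677 * 59 = 334.943
BMR = 88.362 + 1453.5745 + 835.026 - 334.943
= 2042.02 kcal/day

2042.02 kcal/day


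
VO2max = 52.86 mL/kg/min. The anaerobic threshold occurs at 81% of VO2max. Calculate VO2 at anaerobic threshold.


AT fraction = 81 / 100 = 0.81
AT VO2 = 52.86 * 0.81
= 42.82 mL/kg/min

42.82 mL/kg/min


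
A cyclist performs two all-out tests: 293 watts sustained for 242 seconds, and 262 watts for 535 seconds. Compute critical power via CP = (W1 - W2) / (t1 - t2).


W1 = P1 * t1 = 293 * 242 = 70906 J
W2 = P2 * t2 = 262 * 535 = 140170 J
CP = (70906 - 140170) / (242 - 535)
= 236.4 W

236.4 W


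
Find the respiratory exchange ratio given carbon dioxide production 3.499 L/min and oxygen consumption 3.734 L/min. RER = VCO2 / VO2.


VCO2 = 3.499 L/min
VO2 = 3.734 L/min
RER = 3.499 / 3.734 = 0.9371

0.9371


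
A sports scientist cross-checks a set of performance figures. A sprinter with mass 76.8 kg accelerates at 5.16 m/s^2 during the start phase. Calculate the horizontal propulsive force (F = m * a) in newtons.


F = m * a
= 76.8 * 5.16
= 396.29 N

396.29 N


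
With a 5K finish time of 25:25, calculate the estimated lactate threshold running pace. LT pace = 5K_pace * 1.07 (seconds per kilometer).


Race duration = 1525 s for 5 km
Average pace = 1525 / 5 = 305.0 s/km
LT pace = 305.0 * 1.07
= 326.35 s/km

326.35 s/km


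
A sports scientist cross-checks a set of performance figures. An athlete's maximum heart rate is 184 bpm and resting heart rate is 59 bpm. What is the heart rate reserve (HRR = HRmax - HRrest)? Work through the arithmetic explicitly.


HRR = HRmax - HRrest
= 184 - 59
= 125 bpm

125 bpm


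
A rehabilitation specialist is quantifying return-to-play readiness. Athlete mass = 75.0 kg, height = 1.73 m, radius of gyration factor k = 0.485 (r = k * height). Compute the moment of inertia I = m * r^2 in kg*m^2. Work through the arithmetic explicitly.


r = k * height = 0.485 * 1.73 = 0.83905 m
r^2 = 0.83905^2 = 0.704005
I = 75.0 * 0.704005 = 52.8 kg*m^2

52.8 kg*m^2


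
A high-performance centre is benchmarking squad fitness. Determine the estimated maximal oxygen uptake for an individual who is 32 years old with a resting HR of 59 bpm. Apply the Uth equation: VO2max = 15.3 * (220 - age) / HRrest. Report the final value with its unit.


HRmax = 220 - 32 = 188
VO2max = 15.3 * (188 / 59)
= 15.3 * 3.1864
= 48.75 mL/kg/min

48.75 mL/kg/min


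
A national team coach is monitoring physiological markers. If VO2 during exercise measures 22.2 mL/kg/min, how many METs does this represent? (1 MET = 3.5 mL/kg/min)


METs = VO2 / 3.5 = 22.2 / 3.5 = 6.34

6.34 METs


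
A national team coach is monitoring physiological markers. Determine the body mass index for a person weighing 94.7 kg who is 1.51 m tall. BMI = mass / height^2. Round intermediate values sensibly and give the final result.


BMI = mass / height^2
= 94.7 / 1.51^2
= 94.7 / 2.2801
= 41.53 kg/m^2

41.53 kg/m^2


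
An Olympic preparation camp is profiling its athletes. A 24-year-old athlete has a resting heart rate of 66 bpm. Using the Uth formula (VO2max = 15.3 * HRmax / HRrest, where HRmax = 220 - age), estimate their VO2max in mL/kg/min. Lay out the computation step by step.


HRmax = 220 - 24 = 196 bpm
Ratio = HRmax / HRrest = 196 / 66 = 2.9697
VO2max = 15.3 * 2.9697 = 45.44 mL/kg/min

45.44 mL/kg/min


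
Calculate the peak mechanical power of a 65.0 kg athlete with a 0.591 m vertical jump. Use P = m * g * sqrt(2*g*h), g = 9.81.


First, sqrt(2gh) = sqrt(2 * 9.81 * 0.591)
= sqrt(11.59542) = 3.405205 m/s
Power = 65.0 * 9.81 * 3.405205 = 2171.33 W

2171.33 W


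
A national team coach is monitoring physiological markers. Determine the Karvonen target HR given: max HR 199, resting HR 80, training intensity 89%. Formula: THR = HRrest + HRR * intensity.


HRR = HRmax - HRrest = 199 - 80 = 119
THR = 80 + 119 * 0.89
= 185.91 bpm

185.91 bpm


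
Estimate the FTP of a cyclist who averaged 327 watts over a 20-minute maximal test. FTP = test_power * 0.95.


FTP = 327 * 0.95 = 310.65 W

310.65 W


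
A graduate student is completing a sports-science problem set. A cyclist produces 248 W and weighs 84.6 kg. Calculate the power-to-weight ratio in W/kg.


P/W = power / mass
= 248 / 84.6
= 2.931 W/kg

2.931 W/kg


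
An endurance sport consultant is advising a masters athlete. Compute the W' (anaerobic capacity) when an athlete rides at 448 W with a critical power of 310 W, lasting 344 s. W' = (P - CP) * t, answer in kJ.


Above-CP power = 138 W
Duration = 344 s
W' = 138 * 344 = 47472 J
Convert: 47472 / 1000 = 47.472 kJ

47.472 kJ


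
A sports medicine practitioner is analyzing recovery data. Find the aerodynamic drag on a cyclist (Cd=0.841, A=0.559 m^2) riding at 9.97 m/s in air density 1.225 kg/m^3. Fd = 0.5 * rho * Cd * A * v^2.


Fd = 0.5 * 1.225 * 0.841 * 0.559 * 9.97^2
= 0.5 * 1.225 * 0.841 * 0.559 * 99.4009
= 28.622 N

28.622 N


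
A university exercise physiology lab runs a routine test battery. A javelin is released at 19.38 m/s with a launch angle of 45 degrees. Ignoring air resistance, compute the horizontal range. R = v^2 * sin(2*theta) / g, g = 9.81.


Launch speed squared = 375.5844
sin(2 * 45 deg) = 1.0
Range = 375.5844 * 1.0 / 9.81
= 38.286 m

38.286 m


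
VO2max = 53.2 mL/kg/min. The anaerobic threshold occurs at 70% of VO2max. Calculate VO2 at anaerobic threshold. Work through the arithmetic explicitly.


AT fraction = 70 / 100 = 0.7
AT VO2 = 53.2 * 0.7
= 37.24 mL/kg/min

37.24 mL/kg/min


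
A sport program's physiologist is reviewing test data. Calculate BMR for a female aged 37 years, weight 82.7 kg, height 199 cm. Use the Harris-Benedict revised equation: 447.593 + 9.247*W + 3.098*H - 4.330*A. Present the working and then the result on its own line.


Substituting values:
W term = 9.247 * 82.7 = 764.7269
H term = 3.098 * 199 = 616.502
A term = 4.330 * 37 = 160.21
BMR = 1668.61 kcal/day

1668.61 kcal/day


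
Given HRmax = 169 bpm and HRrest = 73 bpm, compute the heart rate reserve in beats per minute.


Heart rate reserve = maximum HR minus resting HR
HRR = 169 - 73 = 96 bpm

96 bpm


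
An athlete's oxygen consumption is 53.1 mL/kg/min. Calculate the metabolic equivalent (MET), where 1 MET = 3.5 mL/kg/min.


MET = VO2 / 3.5
= 53.1 / 3.5
= 15.17 METs

15.17 METs


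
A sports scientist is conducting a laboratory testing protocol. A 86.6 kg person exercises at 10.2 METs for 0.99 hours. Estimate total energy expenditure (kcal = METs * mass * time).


Energy = METs * mass(kg) * time(h)
= 10.2 * 86.6 * 0.99
= 874.49 kcal

874.49 kcal


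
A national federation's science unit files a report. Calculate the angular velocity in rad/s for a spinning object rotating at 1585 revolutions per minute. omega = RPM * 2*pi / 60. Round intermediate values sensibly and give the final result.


omega = RPM * 2*pi / 60
= 1585 * 6.28318531 / 60
= 165.981 rad/s

165.981 rad/s


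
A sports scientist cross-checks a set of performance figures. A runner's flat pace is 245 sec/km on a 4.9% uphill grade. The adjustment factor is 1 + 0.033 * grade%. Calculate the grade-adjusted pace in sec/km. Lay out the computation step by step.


Factor = 1 + 0.033 * 4.9 = 1.1617
Adjusted pace = 245 * 1.1617
= 284.62 sec/km

284.62 s/km


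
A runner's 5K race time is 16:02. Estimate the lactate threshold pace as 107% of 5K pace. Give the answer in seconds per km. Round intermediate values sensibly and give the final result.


Total race time = 16*60 + 2 = 962 seconds
5K pace = 962 / 5 = 192.4 sec/km
LT pace = 192.4 * 1.07 = 205.87 sec/km

205.87 s/km


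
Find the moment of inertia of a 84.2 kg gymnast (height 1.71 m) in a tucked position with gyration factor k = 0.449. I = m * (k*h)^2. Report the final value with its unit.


Radius of gyration = 0.449 * 1.71 = 0.76779 m
I = 84.2 * 0.76779^2
= 84.2 * 0.589501
= 49.636 kg*m^2

49.636 kg*m^2


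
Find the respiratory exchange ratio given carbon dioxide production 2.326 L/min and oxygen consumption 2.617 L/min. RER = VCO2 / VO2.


VCO2 = 2.326 L/min
VO2 = 2.617 L/min
RER = 2.326 / 2.617 = 0.8888

0.8888


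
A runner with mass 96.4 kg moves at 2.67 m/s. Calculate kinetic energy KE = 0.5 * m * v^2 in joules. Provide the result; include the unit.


v^2 = 2.67^2 = 7.1289
KE = 0.5 * 96.4 * 7.1289
= 343.61 J

343.61 J


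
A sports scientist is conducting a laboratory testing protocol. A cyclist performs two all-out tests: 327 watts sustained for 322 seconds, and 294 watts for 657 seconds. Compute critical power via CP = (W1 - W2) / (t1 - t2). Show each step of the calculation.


W1 = P1 * t1 = 327 * 322 = 105294 J
W2 = P2 * t2 = 294 * 657 = 193158 J
CP = (105294 - 193158) / (322 - 657)
= 262.28 W

262.28 W


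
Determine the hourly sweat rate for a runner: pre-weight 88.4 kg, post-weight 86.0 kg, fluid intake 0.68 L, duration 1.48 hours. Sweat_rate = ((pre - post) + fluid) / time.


Mass lost = 88.4 - 86.0 = 2.4 kg
Add fluid consumed: 2.4 + 0.68 = 3.08 L total sweat
Sweat rate = 3.08 / 1.48 = 2.081 L/h

2.081 L/h


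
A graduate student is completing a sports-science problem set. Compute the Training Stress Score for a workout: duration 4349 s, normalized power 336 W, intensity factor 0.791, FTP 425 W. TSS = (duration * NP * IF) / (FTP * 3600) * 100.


Product = 4349 * 336 * 0.791 = 1155859.824
Base = 425 * 3600 = 1530000
TSS = 1155859.824 / 1530000 * 100 = 75.55

75.55 TSS


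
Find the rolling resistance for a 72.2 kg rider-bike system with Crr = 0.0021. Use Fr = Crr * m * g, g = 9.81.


m * g = 72.2 * 9.81 = 708.282 N
Fr = 0.0021 * 708.282 = 1.487 N

1.487 N


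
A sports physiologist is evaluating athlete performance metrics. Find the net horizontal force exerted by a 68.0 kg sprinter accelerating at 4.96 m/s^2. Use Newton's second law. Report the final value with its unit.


Newton's second law: F = m * a
F = 68.0 * 4.96 = 337.28 N

337.28 N


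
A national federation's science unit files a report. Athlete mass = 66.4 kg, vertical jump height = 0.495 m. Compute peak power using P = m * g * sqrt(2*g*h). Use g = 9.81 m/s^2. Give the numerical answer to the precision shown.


sqrt(2 * 9.81 * 0.495) = sqrt(9.7119) = 3.116392 m/s
P = 66.4 * 9.81 * 3.116392
= 2029.97 W

2029.97 W


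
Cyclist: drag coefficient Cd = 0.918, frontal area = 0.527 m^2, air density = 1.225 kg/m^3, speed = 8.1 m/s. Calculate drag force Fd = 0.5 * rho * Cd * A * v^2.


v^2 = 8.1^2 = 65.61
Fd = 0.5 * 1.225 * 0.918 * 0.527 * 65.61
= 19.441 N

19.441 N


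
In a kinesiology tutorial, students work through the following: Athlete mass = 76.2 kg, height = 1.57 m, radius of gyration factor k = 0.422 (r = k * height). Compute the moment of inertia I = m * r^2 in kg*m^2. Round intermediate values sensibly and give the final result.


r = k * height = 0.422 * 1.57 = 0.66254 m
r^2 = 0.66254^2 = 0.438959
I = 76.2 * 0.438959 = 33.449 kg*m^2

33.449 kg*m^2


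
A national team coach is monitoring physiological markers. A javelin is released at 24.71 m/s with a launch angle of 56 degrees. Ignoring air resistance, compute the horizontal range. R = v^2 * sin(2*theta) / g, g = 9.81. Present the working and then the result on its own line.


Launch speed squared = 610.5841
sin(2 * 56 deg) = 0.927184
Range = 610.5841 * 0.927184 / 9.81
= 57.709 m

57.709 m


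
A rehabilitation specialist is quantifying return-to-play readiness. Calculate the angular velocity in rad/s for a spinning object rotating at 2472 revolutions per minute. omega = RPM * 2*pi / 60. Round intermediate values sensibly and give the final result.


omega = RPM * 2*pi / 60
= 2472 * 6.28318531 / 60
= 258.867 rad/s

258.867 rad/s


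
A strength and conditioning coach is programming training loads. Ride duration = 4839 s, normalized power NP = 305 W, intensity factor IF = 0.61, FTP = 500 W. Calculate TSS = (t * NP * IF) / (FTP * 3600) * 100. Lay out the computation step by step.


Numerator = 4839 * 305 * 0.61 = 900295.95
Denominator = 500 * 3600 = 1800000
TSS = 900295.95 / 1800000 * 100
= 50.02

50.02 TSS


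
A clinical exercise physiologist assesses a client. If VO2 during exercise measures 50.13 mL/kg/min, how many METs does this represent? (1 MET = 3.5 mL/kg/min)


METs = VO2 / 3.5 = 50.13 / 3.5 = 14.32

14.32 METs


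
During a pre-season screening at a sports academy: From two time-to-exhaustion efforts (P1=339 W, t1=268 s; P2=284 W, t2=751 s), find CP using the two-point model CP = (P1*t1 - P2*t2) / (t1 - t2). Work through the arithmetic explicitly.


Work in trial 1 = 90852 J
Work in trial 2 = 213284 J
Delta work = -122432 J
Delta time = -483 s
CP = -122432 / -483 = 253.48 W

253.48 W


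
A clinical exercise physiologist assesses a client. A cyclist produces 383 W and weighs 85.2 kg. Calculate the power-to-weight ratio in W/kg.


P/W = power / mass
= 383 / 85.2
= 4.495 W/kg

4.495 W/kg


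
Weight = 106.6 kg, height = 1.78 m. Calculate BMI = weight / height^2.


height^2 = 1.78^2 = 3.1684
BMI = 106.6 / 3.1684 = 33.64 kg/m^2

33.64 kg/m^2


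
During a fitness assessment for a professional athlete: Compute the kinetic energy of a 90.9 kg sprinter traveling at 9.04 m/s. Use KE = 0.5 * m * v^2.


Velocity squared = 81.7216
KE = 0.5 * 90.9 * 81.7216 = 3714.25 J

3714.25 J


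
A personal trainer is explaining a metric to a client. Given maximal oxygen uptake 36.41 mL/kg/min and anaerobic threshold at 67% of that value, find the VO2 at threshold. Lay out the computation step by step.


Percentage as decimal = 0.67
VO2 at AT = 36.41 * 0.67 = 24.39 mL/kg/min

24.39 mL/kg/min


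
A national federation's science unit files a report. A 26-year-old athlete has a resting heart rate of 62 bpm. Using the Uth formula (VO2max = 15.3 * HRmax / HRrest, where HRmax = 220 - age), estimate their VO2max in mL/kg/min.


HRmax = 220 - 26 = 194 bpm
Ratio = HRmax / HRrest = 194 / 62 = 3.129
VO2max = 15.3 * 3.129 = 47.87 mL/kg/min

47.87 mL/kg/min


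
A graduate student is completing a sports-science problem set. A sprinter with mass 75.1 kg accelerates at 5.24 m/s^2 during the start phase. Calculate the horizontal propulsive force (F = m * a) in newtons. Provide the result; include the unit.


F = m * a
= 75.1 * 5.24
= 393.52 N

393.52 N


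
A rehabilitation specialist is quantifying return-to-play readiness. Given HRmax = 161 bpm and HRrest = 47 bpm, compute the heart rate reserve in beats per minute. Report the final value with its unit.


Heart rate reserve = maximum HR minus resting HR
HRR = 161 - 47 = 114 bpm

114 bpm


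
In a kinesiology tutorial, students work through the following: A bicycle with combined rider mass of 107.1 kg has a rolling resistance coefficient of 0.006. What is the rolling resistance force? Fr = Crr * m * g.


Fr = 0.006 * 107.1 * 9.81
= 0.6426 * 9.81
= 6.304 N

6.304 N


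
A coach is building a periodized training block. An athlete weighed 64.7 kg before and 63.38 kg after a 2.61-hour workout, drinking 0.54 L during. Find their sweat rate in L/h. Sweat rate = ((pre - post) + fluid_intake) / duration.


Body mass change = 1.32 kg
Total sweat loss = 1.32 + 0.54 = 1.86 L
Rate = 1.86 / 2.61 = 0.713 L/h

0.713 L/h


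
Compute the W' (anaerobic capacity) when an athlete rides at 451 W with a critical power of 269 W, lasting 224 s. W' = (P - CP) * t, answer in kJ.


Above-CP power = 182 W
Duration = 224 s
W' = 182 * 224 = 40768 J
Convert: 40768 / 1000 = 40.768 kJ

40.768 kJ


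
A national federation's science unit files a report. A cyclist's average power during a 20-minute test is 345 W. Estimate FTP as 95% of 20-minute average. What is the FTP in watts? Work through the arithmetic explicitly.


FTP = 20-min power * 0.95
= 345 * 0.95
= 327.75 W

327.75 W


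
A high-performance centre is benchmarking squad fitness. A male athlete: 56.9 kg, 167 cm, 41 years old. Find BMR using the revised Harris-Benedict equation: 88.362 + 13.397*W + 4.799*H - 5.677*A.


Intercept = 88.362
Weight contribution = 13.397 * 56.9 = 762.2893
Height contribution = 4.799 * 167 = 801.433
Age contribution = 5.677 * 41 = 232.757
BMR = 88.362 + 762.2893 + 801.433 - 232.757
= 1419.33 kcal/day

1419.33 kcal/day


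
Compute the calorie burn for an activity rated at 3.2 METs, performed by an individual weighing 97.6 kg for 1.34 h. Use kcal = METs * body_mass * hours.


Product of METs and mass = 3.2 * 97.6 = 312.32
Total kcal = 312.32 * 1.34 = 418.51 kcal

418.51 kcal


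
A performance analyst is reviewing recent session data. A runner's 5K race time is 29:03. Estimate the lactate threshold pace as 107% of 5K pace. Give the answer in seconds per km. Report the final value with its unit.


Total race time = 29*60 + 3 = 1743 seconds
5K pace = 1743 / 5 = 348.6 sec/km
LT pace = 348.6 * 1.07 = 373.0 sec/km

373.0 s/km


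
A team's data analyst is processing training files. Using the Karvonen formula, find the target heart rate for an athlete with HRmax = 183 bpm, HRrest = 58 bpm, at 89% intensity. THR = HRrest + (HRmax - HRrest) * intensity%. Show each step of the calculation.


HRR = 183 - 58 = 125
THR = 58 + 125 * 0.89
= 58 + 111.25
= 169.25 bpm

169.25 bpm


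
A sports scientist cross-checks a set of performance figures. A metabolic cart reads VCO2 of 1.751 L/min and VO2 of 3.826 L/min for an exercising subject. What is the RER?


RER = VCO2 / VO2 = 1.751 / 3.826 = 0.4577

0.4577


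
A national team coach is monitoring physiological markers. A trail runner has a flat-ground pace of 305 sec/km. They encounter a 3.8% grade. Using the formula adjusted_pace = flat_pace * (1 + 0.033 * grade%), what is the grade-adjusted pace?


Grade factor = 1 + 0.033 * 3.8 = 1.1254
Adjusted = 305 * 1.1254 = 343.25 sec/km

343.25 s/km


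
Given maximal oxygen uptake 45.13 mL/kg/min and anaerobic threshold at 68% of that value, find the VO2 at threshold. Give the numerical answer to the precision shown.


Percentage as decimal = 0.68
VO2 at AT = 45.13 * 0.68 = 30.69 mL/kg/min

30.69 mL/kg/min


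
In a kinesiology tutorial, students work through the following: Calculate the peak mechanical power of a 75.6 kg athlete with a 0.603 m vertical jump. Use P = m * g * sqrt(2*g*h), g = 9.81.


First, sqrt(2gh) = sqrt(2 * 9.81 * 0.603)
= sqrt(11.83086) = 3.439602 m/s
Power = 75.6 * 9.81 * 3.439602 = 2550.93 W

2550.93 W


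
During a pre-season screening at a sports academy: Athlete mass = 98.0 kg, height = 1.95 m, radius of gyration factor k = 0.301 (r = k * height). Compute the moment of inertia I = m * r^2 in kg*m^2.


r = k * height = 0.301 * 1.95 = 0.58695 m
r^2 = 0.58695^2 = 0.34451
I = 98.0 * 0.34451 = 33.762 kg*m^2

33.762 kg*m^2


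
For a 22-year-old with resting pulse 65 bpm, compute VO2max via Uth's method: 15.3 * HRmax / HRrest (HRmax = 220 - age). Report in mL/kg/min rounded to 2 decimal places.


Step 1: HRmax = 220 - 22 = 198 bpm
Step 2: Ratio = 198 / 65 = 3.0462
Step 3: VO2max = 15.3 * 3.0462 = 46.61 mL/kg/min

46.61 mL/kg/min


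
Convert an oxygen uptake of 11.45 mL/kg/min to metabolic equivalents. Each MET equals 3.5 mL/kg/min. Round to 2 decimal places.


One MET = 3.5 mL/kg/min
Number of METs = 11.45 / 3.5
= 3.27 METs

3.27 METs


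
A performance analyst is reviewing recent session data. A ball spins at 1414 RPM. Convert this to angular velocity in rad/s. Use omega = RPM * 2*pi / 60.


omega = 1414 * 2 * pi / 60
= 1414 * 6.28318531 / 60
= 8884.424 / 60
= 148.074 rad/s

148.074 rad/s
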